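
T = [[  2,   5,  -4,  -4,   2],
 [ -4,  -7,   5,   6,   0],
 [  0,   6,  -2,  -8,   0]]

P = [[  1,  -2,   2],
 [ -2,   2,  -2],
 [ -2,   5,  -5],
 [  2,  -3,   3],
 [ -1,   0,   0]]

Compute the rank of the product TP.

First compute TP:
[[-10,  -2,   2],
 [ 12,   1,  -1],
 [-24,  26, -26]]
Now row reduce the product.
R2 ← R2 + (6/5)·R1: [0, -7/5, 7/5]
R3 ← R3 − (12/5)·R1: [0, 154/5, -154/5]
R3 ← R3 + (22)·R2: [0, 0, 0]
2 nonzero rows, so rank(TP) = 2.

2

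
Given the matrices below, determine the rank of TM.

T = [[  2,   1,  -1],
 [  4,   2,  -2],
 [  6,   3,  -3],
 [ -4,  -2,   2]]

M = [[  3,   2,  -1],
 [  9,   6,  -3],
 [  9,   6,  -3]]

1

First compute TM:
[[  6,   4,  -2],
 [ 12,   8,  -4],
 [ 18,  12,  -6],
 [-12,  -8,   4]]
Now row reduce the product.
R2 ← R2 − (2)·R1: [0, 0, 0]
R3 ← R3 − (3)·R1: [0, 0, 0]
R4 ← R4 + (2)·R1: [0, 0, 0]
1 nonzero row, so rank(TM) = 1.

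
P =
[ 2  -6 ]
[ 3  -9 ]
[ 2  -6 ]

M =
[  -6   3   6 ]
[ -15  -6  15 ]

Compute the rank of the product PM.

First compute PM:
[[ 78,  42, -78],
 [117,  63, -117],
 [ 78,  42, -78]]
Now row reduce the product.
R2 ← R2 − (3/2)·R1: [0, 0, 0]
R3 ← R3 − R1: [0, 0, 0]
1 nonzero row, so rank(PM) = 1.

1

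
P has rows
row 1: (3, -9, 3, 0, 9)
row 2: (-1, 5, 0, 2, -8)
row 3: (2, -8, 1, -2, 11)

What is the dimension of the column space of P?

2

Row reduce to echelon form.
R2 ← R2 + (1/3)·R1: [0, 2, 1, 2, -5]
R3 ← R3 − (2/3)·R1: [0, -2, -1, -2, 5]
R3 ← R3 + R2: [0, 0, 0, 0, 0]
Echelon form has 2 nonzero rows, so rank(P) = 2.
The column space has dimension equal to the rank: 2.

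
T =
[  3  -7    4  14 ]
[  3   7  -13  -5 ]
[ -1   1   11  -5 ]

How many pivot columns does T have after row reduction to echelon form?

3

Row reduce to echelon form.
R2 ← R2 − R1: [0, 14, -17, -19]
R3 ← R3 + (1/3)·R1: [0, -4/3, 37/3, -1/3]
R3 ← R3 + (2/21)·R2: [0, 0, 75/7, -15/7]
Echelon form has 3 nonzero rows, so rank(T) = 3.
Each nonzero row contributes one pivot column: 3 pivot columns.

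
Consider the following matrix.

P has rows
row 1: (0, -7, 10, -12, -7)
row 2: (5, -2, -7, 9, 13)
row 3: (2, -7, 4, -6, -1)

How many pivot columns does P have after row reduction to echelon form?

Row reduce to echelon form.
Swap R1 ↔ R2
R3 ← R3 − (2/5)·R1: [0, -31/5, 34/5, -48/5, -31/5]
R3 ← R3 − (31/35)·R2: [0, 0, -72/35, 36/35, 0]
Echelon form has 3 nonzero rows, so rank(P) = 3.
Each nonzero row contributes one pivot column: 3 pivot columns.

3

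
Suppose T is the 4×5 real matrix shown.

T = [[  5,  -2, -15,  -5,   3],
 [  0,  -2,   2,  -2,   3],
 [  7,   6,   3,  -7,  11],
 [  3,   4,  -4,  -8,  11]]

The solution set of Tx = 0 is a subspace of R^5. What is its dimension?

Row reduce to echelon form.
R3 ← R3 − (7/5)·R1: [0, 44/5, 24, 0, 34/5]
R4 ← R4 − (3/5)·R1: [0, 26/5, 5, -5, 46/5]
R3 ← R3 + (22/5)·R2: [0, 0, 164/5, -44/5, 20]
R4 ← R4 + (13/5)·R2: [0, 0, 51/5, -51/5, 17]
R4 ← R4 − (51/164)·R3: [0, 0, 0, -306/41, 442/41]
4 nonzero rows, so rank(T) = 4.
T has 5 columns; by rank–nullity, nullity = 5 − 4 = 1.

1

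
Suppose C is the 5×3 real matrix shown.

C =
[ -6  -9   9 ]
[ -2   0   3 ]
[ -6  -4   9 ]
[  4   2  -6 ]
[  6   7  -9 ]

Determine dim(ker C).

Row reduce to echelon form.
R2 ← R2 − (1/3)·R1: [0, 3, 0]
R3 ← R3 − R1: [0, 5, 0]
R4 ← R4 + (2/3)·R1: [0, -4, 0]
R5 ← R5 + R1: [0, -2, 0]
R3 ← R3 − (5/3)·R2: [0, 0, 0]
R4 ← R4 + (4/3)·R2: [0, 0, 0]
R5 ← R5 + (2/3)·R2: [0, 0, 0]
2 nonzero rows, so rank(C) = 2.
C has 3 columns; by rank–nullity, nullity = 3 − 2 = 1.

1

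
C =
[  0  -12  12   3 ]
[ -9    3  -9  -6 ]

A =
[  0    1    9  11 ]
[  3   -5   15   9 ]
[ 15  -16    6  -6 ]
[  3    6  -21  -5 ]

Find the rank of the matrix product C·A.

2

First compute CA:
[[153, -114, -171, -195],
 [-144,  84,  36,  12]]
Now row reduce the product.
R2 ← R2 + (16/17)·R1: [0, -396/17, -2124/17, -2916/17]
2 nonzero rows, so rank(CA) = 2.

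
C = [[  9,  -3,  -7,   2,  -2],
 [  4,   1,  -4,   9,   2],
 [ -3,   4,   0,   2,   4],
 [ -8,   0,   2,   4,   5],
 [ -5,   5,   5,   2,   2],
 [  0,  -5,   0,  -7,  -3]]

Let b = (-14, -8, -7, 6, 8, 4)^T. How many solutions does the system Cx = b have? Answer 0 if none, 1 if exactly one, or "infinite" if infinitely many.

infinite

Row reduce the augmented matrix [C | b].
R2 ← R2 − (4/9)·R1: [0, 7/3, -8/9, 73/9, 26/9, -16/9]
R3 ← R3 + (1/3)·R1: [0, 3, -7/3, 8/3, 10/3, -35/3]
R4 ← R4 + (8/9)·R1: [0, -8/3, -38/9, 52/9, 29/9, -58/9]
R5 ← R5 + (5/9)·R1: [0, 10/3, 10/9, 28/9, 8/9, 2/9]
R3 ← R3 − (9/7)·R2: [0, 0, -25/21, -163/21, -8/21, -197/21]
R4 ← R4 + (8/7)·R2: [0, 0, -110/21, 316/21, 137/21, -178/21]
R5 ← R5 − (10/7)·R2: [0, 0, 50/21, -178/21, -68/21, 58/21]
R6 ← R6 + (15/7)·R2: [0, 0, -40/21, 218/21, 67/21, 4/21]
R4 ← R4 − (22/5)·R3: [0, 0, 0, 246/5, 41/5, 164/5]
R5 ← R5 + (2)·R3: [0, 0, 0, -24, -4, -16]
R6 ← R6 − (8/5)·R3: [0, 0, 0, 114/5, 19/5, 76/5]
R5 ← R5 + (20/41)·R4: [0, 0, 0, 0, 0, 0]
R6 ← R6 − (19/41)·R4: [0, 0, 0, 0, 0, 0]
The echelon form has 4 nonzero rows, and every pivot lies in the first 5 columns, so rank(C) = rank([C|b]) = 4.
The system is consistent.
rank = 4 < 5 unknowns, so there are infinitely many solutions.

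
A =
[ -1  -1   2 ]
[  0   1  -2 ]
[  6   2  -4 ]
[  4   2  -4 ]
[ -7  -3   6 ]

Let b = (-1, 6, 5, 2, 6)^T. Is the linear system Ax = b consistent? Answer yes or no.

no

Row reduce the augmented matrix [A | b].
R3 ← R3 + (6)·R1: [0, -4, 8, -1]
R4 ← R4 + (4)·R1: [0, -2, 4, -2]
R5 ← R5 − (7)·R1: [0, 4, -8, 13]
R3 ← R3 + (4)·R2: [0, 0, 0, 23]
R4 ← R4 + (2)·R2: [0, 0, 0, 10]
R5 ← R5 − (4)·R2: [0, 0, 0, -11]
R4 ← R4 − (10/23)·R3: [0, 0, 0, 0]
R5 ← R5 + (11/23)·R3: [0, 0, 0, 0]
The echelon form has 3 nonzero rows; the last pivot sits in the augmented column, so rank(A) = 2 but rank([A|b]) = 3.
Since the ranks differ, the system is inconsistent.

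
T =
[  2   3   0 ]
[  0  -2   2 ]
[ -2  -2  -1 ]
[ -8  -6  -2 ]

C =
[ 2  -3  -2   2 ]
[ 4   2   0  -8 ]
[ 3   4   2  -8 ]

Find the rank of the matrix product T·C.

First compute TC:
[[ 16,   0,  -4, -20],
 [ -2,   4,   4,   0],
 [-15,  -2,   2,  20],
 [-46,   4,  12,  48]]
Now row reduce the product.
R2 ← R2 + (1/8)·R1: [0, 4, 7/2, -5/2]
R3 ← R3 + (15/16)·R1: [0, -2, -7/4, 5/4]
R4 ← R4 + (23/8)·R1: [0, 4, 1/2, -19/2]
R3 ← R3 + (1/2)·R2: [0, 0, 0, 0]
R4 ← R4 − R2: [0, 0, -3, -7]
Swap R3 ↔ R4
3 nonzero rows, so rank(TC) = 3.

3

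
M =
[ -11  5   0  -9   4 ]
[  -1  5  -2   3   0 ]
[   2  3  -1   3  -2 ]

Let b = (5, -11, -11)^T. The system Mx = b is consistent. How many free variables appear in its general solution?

Row reduce the augmented matrix [M | b].
R2 ← R2 − (1/11)·R1: [0, 50/11, -2, 42/11, -4/11, -126/11]
R3 ← R3 + (2/11)·R1: [0, 43/11, -1, 15/11, -14/11, -111/11]
R3 ← R3 − (43/50)·R2: [0, 0, 18/25, -48/25, -24/25, -6/25]
The echelon form has 3 nonzero rows, and every pivot lies in the first 5 columns, so rank(M) = rank([M|b]) = 3.
The system is consistent.
Free variables = (unknowns) − (rank) = 5 − 3 = 2.

2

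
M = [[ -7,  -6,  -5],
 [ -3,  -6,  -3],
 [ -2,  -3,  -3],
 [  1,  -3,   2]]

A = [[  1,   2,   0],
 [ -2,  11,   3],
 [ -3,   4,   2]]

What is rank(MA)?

First compute MA:
[[ 20, -100, -28],
 [ 18, -84, -24],
 [ 13, -49, -15],
 [  1, -23,  -5]]
Now row reduce the product.
R2 ← R2 − (9/10)·R1: [0, 6, 6/5]
R3 ← R3 − (13/20)·R1: [0, 16, 16/5]
R4 ← R4 − (1/20)·R1: [0, -18, -18/5]
R3 ← R3 − (8/3)·R2: [0, 0, 0]
R4 ← R4 + (3)·R2: [0, 0, 0]
2 nonzero rows, so rank(MA) = 2.

2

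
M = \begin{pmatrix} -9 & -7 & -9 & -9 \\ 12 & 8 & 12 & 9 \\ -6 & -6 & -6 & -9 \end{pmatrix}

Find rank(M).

Row reduce to echelon form.
R2 ← R2 + (4/3)·R1: [0, -4/3, 0, -3]
R3 ← R3 − (2/3)·R1: [0, -4/3, 0, -3]
R3 ← R3 − R2: [0, 0, 0, 0]
Echelon form has 2 nonzero rows, so rank(M) = 2.

2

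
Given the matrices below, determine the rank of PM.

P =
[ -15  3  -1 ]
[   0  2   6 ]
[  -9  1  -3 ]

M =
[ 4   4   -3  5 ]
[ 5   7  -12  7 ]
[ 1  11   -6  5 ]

2

First compute PM:
[[-46, -50,  15, -59],
 [ 16,  80, -60,  44],
 [-34, -62,  33, -53]]
Now row reduce the product.
R2 ← R2 + (8/23)·R1: [0, 1440/23, -1260/23, 540/23]
R3 ← R3 − (17/23)·R1: [0, -576/23, 504/23, -216/23]
R3 ← R3 + (2/5)·R2: [0, 0, 0, 0]
2 nonzero rows, so rank(PM) = 2.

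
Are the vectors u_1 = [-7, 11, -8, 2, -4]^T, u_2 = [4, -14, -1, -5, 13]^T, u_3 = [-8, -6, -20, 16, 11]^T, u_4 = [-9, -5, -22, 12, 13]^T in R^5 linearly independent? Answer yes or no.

Form the matrix with these vectors as rows and row reduce.
R2 ← R2 + (4/7)·R1: [0, -54/7, -39/7, -27/7, 75/7]
R3 ← R3 − (8/7)·R1: [0, -130/7, -76/7, 96/7, 109/7]
R4 ← R4 − (9/7)·R1: [0, -134/7, -82/7, 66/7, 127/7]
R3 ← R3 − (65/27)·R2: [0, 0, 23/9, 23, -92/9]
R4 ← R4 − (67/27)·R2: [0, 0, 19/9, 19, -76/9]
R4 ← R4 − (19/23)·R3: [0, 0, 0, 0, 0]
3 nonzero rows, so the 4 vectors span a space of dimension 3.
Since 3 < 4, the vectors are linearly dependent.

no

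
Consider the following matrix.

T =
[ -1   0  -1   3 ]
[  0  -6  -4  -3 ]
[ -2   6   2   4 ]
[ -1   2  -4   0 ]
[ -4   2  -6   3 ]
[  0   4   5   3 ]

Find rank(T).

Row reduce to echelon form.
R3 ← R3 − (2)·R1: [0, 6, 4, -2]
R4 ← R4 − R1: [0, 2, -3, -3]
R5 ← R5 − (4)·R1: [0, 2, -2, -9]
R3 ← R3 + R2: [0, 0, 0, -5]
R4 ← R4 + (1/3)·R2: [0, 0, -13/3, -4]
R5 ← R5 + (1/3)·R2: [0, 0, -10/3, -10]
R6 ← R6 + (2/3)·R2: [0, 0, 7/3, 1]
Swap R3 ↔ R4
R5 ← R5 − (10/13)·R3: [0, 0, 0, -90/13]
R6 ← R6 + (7/13)·R3: [0, 0, 0, -15/13]
R5 ← R5 − (18/13)·R4: [0, 0, 0, 0]
R6 ← R6 − (3/13)·R4: [0, 0, 0, 0]
Echelon form has 4 nonzero rows, so rank(T) = 4.

4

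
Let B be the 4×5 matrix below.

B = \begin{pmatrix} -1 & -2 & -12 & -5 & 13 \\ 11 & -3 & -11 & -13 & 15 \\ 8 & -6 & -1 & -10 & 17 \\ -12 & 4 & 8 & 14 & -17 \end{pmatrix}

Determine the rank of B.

Row reduce to echelon form.
R2 ← R2 + (11)·R1: [0, -25, -143, -68, 158]
R3 ← R3 + (8)·R1: [0, -22, -97, -50, 121]
R4 ← R4 − (12)·R1: [0, 28, 152, 74, -173]
R3 ← R3 − (22/25)·R2: [0, 0, 721/25, 246/25, -451/25]
R4 ← R4 + (28/25)·R2: [0, 0, -204/25, -54/25, 99/25]
R4 ← R4 + (204/721)·R3: [0, 0, 0, 450/721, -825/721]
Echelon form has 4 nonzero rows, so rank(B) = 4.

4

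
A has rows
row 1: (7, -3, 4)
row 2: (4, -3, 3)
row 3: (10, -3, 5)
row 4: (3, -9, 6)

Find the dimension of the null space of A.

1

Row reduce to echelon form.
R2 ← R2 − (4/7)·R1: [0, -9/7, 5/7]
R3 ← R3 − (10/7)·R1: [0, 9/7, -5/7]
R4 ← R4 − (3/7)·R1: [0, -54/7, 30/7]
R3 ← R3 + R2: [0, 0, 0]
R4 ← R4 − (6)·R2: [0, 0, 0]
2 nonzero rows, so rank(A) = 2.
A has 3 columns; by rank–nullity, nullity = 3 − 2 = 1.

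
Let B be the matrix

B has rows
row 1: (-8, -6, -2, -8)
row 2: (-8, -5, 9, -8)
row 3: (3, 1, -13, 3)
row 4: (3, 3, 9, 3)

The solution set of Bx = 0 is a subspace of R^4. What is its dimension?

2

Row reduce to echelon form.
R2 ← R2 − R1: [0, 1, 11, 0]
R3 ← R3 + (3/8)·R1: [0, -5/4, -55/4, 0]
R4 ← R4 + (3/8)·R1: [0, 3/4, 33/4, 0]
R3 ← R3 + (5/4)·R2: [0, 0, 0, 0]
R4 ← R4 − (3/4)·R2: [0, 0, 0, 0]
2 nonzero rows, so rank(B) = 2.
B has 4 columns; by rank–nullity, nullity = 4 − 2 = 2.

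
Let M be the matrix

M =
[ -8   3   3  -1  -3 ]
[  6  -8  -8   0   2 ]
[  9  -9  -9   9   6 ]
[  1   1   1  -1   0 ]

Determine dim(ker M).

2

Row reduce to echelon form.
R2 ← R2 + (3/4)·R1: [0, -23/4, -23/4, -3/4, -1/4]
R3 ← R3 + (9/8)·R1: [0, -45/8, -45/8, 63/8, 21/8]
R4 ← R4 + (1/8)·R1: [0, 11/8, 11/8, -9/8, -3/8]
R3 ← R3 − (45/46)·R2: [0, 0, 0, 198/23, 66/23]
R4 ← R4 + (11/46)·R2: [0, 0, 0, -30/23, -10/23]
R4 ← R4 + (5/33)·R3: [0, 0, 0, 0, 0]
3 nonzero rows, so rank(M) = 3.
M has 5 columns; by rank–nullity, nullity = 5 − 3 = 2.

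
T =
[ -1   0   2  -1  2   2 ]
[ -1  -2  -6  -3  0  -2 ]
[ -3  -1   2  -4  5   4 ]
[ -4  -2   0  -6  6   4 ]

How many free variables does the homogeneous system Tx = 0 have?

Row reduce to echelon form.
R2 ← R2 − R1: [0, -2, -8, -2, -2, -4]
R3 ← R3 − (3)·R1: [0, -1, -4, -1, -1, -2]
R4 ← R4 − (4)·R1: [0, -2, -8, -2, -2, -4]
R3 ← R3 − (1/2)·R2: [0, 0, 0, 0, 0, 0]
R4 ← R4 − R2: [0, 0, 0, 0, 0, 0]
2 nonzero rows, so rank(T) = 2.
T has 6 columns; by rank–nullity, nullity = 6 − 2 = 4.

4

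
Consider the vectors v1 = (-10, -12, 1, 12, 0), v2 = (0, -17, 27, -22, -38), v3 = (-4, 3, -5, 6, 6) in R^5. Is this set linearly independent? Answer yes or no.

yes

Form the matrix with these vectors as rows and row reduce.
R3 ← R3 − (2/5)·R1: [0, 39/5, -27/5, 6/5, 6]
R3 ← R3 + (39/85)·R2: [0, 0, 594/85, -756/85, -972/85]
3 nonzero rows, so the 3 vectors span a space of dimension 3.
Since 3 = 3, the vectors are linearly independent.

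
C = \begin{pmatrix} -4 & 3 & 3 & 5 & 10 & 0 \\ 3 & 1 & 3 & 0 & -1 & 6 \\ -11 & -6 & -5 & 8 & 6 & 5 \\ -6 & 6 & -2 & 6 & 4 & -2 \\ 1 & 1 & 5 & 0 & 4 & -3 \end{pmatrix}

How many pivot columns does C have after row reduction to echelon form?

Row reduce to echelon form.
R2 ← R2 + (3/4)·R1: [0, 13/4, 21/4, 15/4, 13/2, 6]
R3 ← R3 − (11/4)·R1: [0, -57/4, -53/4, -23/4, -43/2, 5]
R4 ← R4 − (3/2)·R1: [0, 3/2, -13/2, -3/2, -11, -2]
R5 ← R5 + (1/4)·R1: [0, 7/4, 23/4, 5/4, 13/2, -3]
R3 ← R3 + (57/13)·R2: [0, 0, 127/13, 139/13, 7, 407/13]
R4 ← R4 − (6/13)·R2: [0, 0, -116/13, -42/13, -14, -62/13]
R5 ← R5 − (7/13)·R2: [0, 0, 38/13, -10/13, 3, -81/13]
R4 ← R4 + (116/127)·R3: [0, 0, 0, 830/127, -966/127, 3026/127]
R5 ← R5 − (38/127)·R3: [0, 0, 0, -504/127, 115/127, -1981/127]
R5 ← R5 + (252/415)·R4: [0, 0, 0, 0, -1541/415, -469/415]
Echelon form has 5 nonzero rows, so rank(C) = 5.
Each nonzero row contributes one pivot column: 5 pivot columns.

5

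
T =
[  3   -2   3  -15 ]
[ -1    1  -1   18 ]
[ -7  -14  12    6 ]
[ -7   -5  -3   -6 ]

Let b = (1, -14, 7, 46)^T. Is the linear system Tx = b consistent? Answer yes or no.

Row reduce the augmented matrix [T | b].
R2 ← R2 + (1/3)·R1: [0, 1/3, 0, 13, -41/3]
R3 ← R3 + (7/3)·R1: [0, -56/3, 19, -29, 28/3]
R4 ← R4 + (7/3)·R1: [0, -29/3, 4, -41, 145/3]
R3 ← R3 + (56)·R2: [0, 0, 19, 699, -756]
R4 ← R4 + (29)·R2: [0, 0, 4, 336, -348]
R4 ← R4 − (4/19)·R3: [0, 0, 0, 3588/19, -3588/19]
The echelon form has 4 nonzero rows, and every pivot lies in the first 4 columns, so rank(T) = rank([T|b]) = 4.
The system is consistent.

yes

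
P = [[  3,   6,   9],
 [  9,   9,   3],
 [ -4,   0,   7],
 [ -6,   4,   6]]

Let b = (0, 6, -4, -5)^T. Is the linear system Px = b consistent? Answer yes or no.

no

Row reduce the augmented matrix [P | b].
R2 ← R2 − (3)·R1: [0, -9, -24, 6]
R3 ← R3 + (4/3)·R1: [0, 8, 19, -4]
R4 ← R4 + (2)·R1: [0, 16, 24, -5]
R3 ← R3 + (8/9)·R2: [0, 0, -7/3, 4/3]
R4 ← R4 + (16/9)·R2: [0, 0, -56/3, 17/3]
R4 ← R4 − (8)·R3: [0, 0, 0, -5]
The echelon form has 4 nonzero rows; the last pivot sits in the augmented column, so rank(P) = 3 but rank([P|b]) = 4.
Since the ranks differ, the system is inconsistent.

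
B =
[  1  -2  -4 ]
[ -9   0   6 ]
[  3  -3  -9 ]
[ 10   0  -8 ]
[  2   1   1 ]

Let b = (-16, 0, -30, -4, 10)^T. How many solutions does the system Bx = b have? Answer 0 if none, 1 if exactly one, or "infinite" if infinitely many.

Row reduce the augmented matrix [B | b].
R2 ← R2 + (9)·R1: [0, -18, -30, -144]
R3 ← R3 − (3)·R1: [0, 3, 3, 18]
R4 ← R4 − (10)·R1: [0, 20, 32, 156]
R5 ← R5 − (2)·R1: [0, 5, 9, 42]
R3 ← R3 + (1/6)·R2: [0, 0, -2, -6]
R4 ← R4 + (10/9)·R2: [0, 0, -4/3, -4]
R5 ← R5 + (5/18)·R2: [0, 0, 2/3, 2]
R4 ← R4 − (2/3)·R3: [0, 0, 0, 0]
R5 ← R5 + (1/3)·R3: [0, 0, 0, 0]
The echelon form has 3 nonzero rows, and every pivot lies in the first 3 columns, so rank(B) = rank([B|b]) = 3.
The system is consistent.
rank = 3 = number of unknowns, so the solution is unique.

1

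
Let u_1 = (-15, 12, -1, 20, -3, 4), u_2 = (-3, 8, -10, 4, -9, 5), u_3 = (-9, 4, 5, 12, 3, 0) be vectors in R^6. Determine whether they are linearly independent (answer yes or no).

Form the matrix with these vectors as rows and row reduce.
R2 ← R2 − (1/5)·R1: [0, 28/5, -49/5, 0, -42/5, 21/5]
R3 ← R3 − (3/5)·R1: [0, -16/5, 28/5, 0, 24/5, -12/5]
R3 ← R3 + (4/7)·R2: [0, 0, 0, 0, 0, 0]
2 nonzero rows, so the 3 vectors span a space of dimension 2.
Since 2 < 3, the vectors are linearly dependent.

no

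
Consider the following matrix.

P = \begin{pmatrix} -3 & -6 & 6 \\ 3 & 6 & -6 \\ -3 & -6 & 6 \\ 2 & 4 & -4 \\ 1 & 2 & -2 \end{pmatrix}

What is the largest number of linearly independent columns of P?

1

Row reduce to echelon form.
R2 ← R2 + R1: [0, 0, 0]
R3 ← R3 − R1: [0, 0, 0]
R4 ← R4 + (2/3)·R1: [0, 0, 0]
R5 ← R5 + (1/3)·R1: [0, 0, 0]
Echelon form has 1 nonzero row, so rank(P) = 1.
The rank gives the maximum number of linearly independent columns: 1.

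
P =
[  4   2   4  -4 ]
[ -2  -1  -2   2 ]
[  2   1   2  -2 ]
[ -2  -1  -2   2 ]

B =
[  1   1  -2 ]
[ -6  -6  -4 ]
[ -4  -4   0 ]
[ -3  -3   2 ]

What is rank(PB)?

First compute PB:
[[-12, -12, -24],
 [  6,   6,  12],
 [ -6,  -6, -12],
 [  6,   6,  12]]
Now row reduce the product.
R2 ← R2 + (1/2)·R1: [0, 0, 0]
R3 ← R3 − (1/2)·R1: [0, 0, 0]
R4 ← R4 + (1/2)·R1: [0, 0, 0]
1 nonzero row, so rank(PB) = 1.

1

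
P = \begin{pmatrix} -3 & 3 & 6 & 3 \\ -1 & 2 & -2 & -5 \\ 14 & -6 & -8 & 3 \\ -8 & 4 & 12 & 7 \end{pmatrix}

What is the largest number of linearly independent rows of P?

Row reduce to echelon form.
R2 ← R2 − (1/3)·R1: [0, 1, -4, -6]
R3 ← R3 + (14/3)·R1: [0, 8, 20, 17]
R4 ← R4 − (8/3)·R1: [0, -4, -4, -1]
R3 ← R3 − (8)·R2: [0, 0, 52, 65]
R4 ← R4 + (4)·R2: [0, 0, -20, -25]
R4 ← R4 + (5/13)·R3: [0, 0, 0, 0]
Echelon form has 3 nonzero rows, so rank(P) = 3.
The rank gives the maximum number of linearly independent rows: 3.

3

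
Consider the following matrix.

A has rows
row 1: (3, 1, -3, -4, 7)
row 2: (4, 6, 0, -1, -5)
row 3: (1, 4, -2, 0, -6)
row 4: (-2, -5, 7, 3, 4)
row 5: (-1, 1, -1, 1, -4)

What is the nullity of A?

1

Row reduce to echelon form.
R2 ← R2 − (4/3)·R1: [0, 14/3, 4, 13/3, -43/3]
R3 ← R3 − (1/3)·R1: [0, 11/3, -1, 4/3, -25/3]
R4 ← R4 + (2/3)·R1: [0, -13/3, 5, 1/3, 26/3]
R5 ← R5 + (1/3)·R1: [0, 4/3, -2, -1/3, -5/3]
R3 ← R3 − (11/14)·R2: [0, 0, -29/7, -29/14, 41/14]
R4 ← R4 + (13/14)·R2: [0, 0, 61/7, 61/14, -65/14]
R5 ← R5 − (2/7)·R2: [0, 0, -22/7, -11/7, 17/7]
R4 ← R4 + (61/29)·R3: [0, 0, 0, 0, 44/29]
R5 ← R5 − (22/29)·R3: [0, 0, 0, 0, 6/29]
R5 ← R5 − (3/22)·R4: [0, 0, 0, 0, 0]
4 nonzero rows, so rank(A) = 4.
A has 5 columns; by rank–nullity, nullity = 5 − 4 = 1.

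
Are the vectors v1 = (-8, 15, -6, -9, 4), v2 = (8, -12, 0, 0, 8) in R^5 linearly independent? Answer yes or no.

Form the matrix with these vectors as rows and row reduce.
R2 ← R2 + R1: [0, 3, -6, -9, 12]
2 nonzero rows, so the 2 vectors span a space of dimension 2.
Since 2 = 2, the vectors are linearly independent.

yes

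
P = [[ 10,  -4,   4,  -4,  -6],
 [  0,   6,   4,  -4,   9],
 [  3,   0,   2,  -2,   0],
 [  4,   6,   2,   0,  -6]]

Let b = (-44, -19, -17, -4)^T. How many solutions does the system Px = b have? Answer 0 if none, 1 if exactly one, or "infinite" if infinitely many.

Row reduce the augmented matrix [P | b].
R3 ← R3 − (3/10)·R1: [0, 6/5, 4/5, -4/5, 9/5, -19/5]
R4 ← R4 − (2/5)·R1: [0, 38/5, 2/5, 8/5, -18/5, 68/5]
R3 ← R3 − (1/5)·R2: [0, 0, 0, 0, 0, 0]
R4 ← R4 − (19/15)·R2: [0, 0, -14/3, 20/3, -15, 113/3]
Swap R3 ↔ R4
The echelon form has 3 nonzero rows, and every pivot lies in the first 5 columns, so rank(P) = rank([P|b]) = 3.
The system is consistent.
rank = 3 < 5 unknowns, so there are infinitely many solutions.

infinite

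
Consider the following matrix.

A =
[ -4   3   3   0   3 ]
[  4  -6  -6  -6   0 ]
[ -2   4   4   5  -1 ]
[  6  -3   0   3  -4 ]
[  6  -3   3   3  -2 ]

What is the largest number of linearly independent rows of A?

3

Row reduce to echelon form.
R2 ← R2 + R1: [0, -3, -3, -6, 3]
R3 ← R3 − (1/2)·R1: [0, 5/2, 5/2, 5, -5/2]
R4 ← R4 + (3/2)·R1: [0, 3/2, 9/2, 3, 1/2]
R5 ← R5 + (3/2)·R1: [0, 3/2, 15/2, 3, 5/2]
R3 ← R3 + (5/6)·R2: [0, 0, 0, 0, 0]
R4 ← R4 + (1/2)·R2: [0, 0, 3, 0, 2]
R5 ← R5 + (1/2)·R2: [0, 0, 6, 0, 4]
Swap R3 ↔ R4
R5 ← R5 − (2)·R3: [0, 0, 0, 0, 0]
Echelon form has 3 nonzero rows, so rank(A) = 3.
The rank gives the maximum number of linearly independent rows: 3.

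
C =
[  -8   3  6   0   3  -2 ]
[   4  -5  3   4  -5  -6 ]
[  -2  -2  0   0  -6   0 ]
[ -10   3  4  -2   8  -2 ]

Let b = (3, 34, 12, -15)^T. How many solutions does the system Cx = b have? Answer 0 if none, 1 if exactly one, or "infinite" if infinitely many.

infinite

Row reduce the augmented matrix [C | b].
R2 ← R2 + (1/2)·R1: [0, -7/2, 6, 4, -7/2, -7, 71/2]
R3 ← R3 − (1/4)·R1: [0, -11/4, -3/2, 0, -27/4, 1/2, 45/4]
R4 ← R4 − (5/4)·R1: [0, -3/4, -7/2, -2, 17/4, 1/2, -75/4]
R3 ← R3 − (11/14)·R2: [0, 0, -87/14, -22/7, -4, 6, -233/14]
R4 ← R4 − (3/14)·R2: [0, 0, -67/14, -20/7, 5, 2, -369/14]
R4 ← R4 − (67/87)·R3: [0, 0, 0, -38/87, 703/87, -76/29, -1178/87]
The echelon form has 4 nonzero rows, and every pivot lies in the first 6 columns, so rank(C) = rank([C|b]) = 4.
The system is consistent.
rank = 4 < 6 unknowns, so there are infinitely many solutions.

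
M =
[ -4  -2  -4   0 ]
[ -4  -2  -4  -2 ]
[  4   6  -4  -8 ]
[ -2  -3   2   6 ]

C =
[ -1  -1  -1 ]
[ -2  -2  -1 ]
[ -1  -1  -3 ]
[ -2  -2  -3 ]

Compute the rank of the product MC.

2

First compute MC:
[[ 12,  12,  18],
 [ 16,  16,  24],
 [  4,   4,  26],
 [ -6,  -6, -19]]
Now row reduce the product.
R2 ← R2 − (4/3)·R1: [0, 0, 0]
R3 ← R3 − (1/3)·R1: [0, 0, 20]
R4 ← R4 + (1/2)·R1: [0, 0, -10]
Swap R2 ↔ R3
R4 ← R4 + (1/2)·R2: [0, 0, 0]
2 nonzero rows, so rank(MC) = 2.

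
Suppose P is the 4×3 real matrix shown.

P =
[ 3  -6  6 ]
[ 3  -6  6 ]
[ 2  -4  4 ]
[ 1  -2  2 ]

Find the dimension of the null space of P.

2

Row reduce to echelon form.
R2 ← R2 − R1: [0, 0, 0]
R3 ← R3 − (2/3)·R1: [0, 0, 0]
R4 ← R4 − (1/3)·R1: [0, 0, 0]
1 nonzero row, so rank(P) = 1.
P has 3 columns; by rank–nullity, nullity = 3 − 1 = 2.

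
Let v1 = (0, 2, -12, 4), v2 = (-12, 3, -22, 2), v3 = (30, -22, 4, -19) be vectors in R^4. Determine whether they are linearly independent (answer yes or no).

yes

Form the matrix with these vectors as rows and row reduce.
Swap R1 ↔ R2
R3 ← R3 + (5/2)·R1: [0, -29/2, -51, -14]
R3 ← R3 + (29/4)·R2: [0, 0, -138, 15]
3 nonzero rows, so the 3 vectors span a space of dimension 3.
Since 3 = 3, the vectors are linearly independent.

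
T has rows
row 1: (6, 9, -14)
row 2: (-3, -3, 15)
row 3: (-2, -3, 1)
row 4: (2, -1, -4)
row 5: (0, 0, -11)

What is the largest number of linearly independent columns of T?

3

Row reduce to echelon form.
R2 ← R2 + (1/2)·R1: [0, 3/2, 8]
R3 ← R3 + (1/3)·R1: [0, 0, -11/3]
R4 ← R4 − (1/3)·R1: [0, -4, 2/3]
R4 ← R4 + (8/3)·R2: [0, 0, 22]
R4 ← R4 + (6)·R3: [0, 0, 0]
R5 ← R5 − (3)·R3: [0, 0, 0]
Echelon form has 3 nonzero rows, so rank(T) = 3.
The rank gives the maximum number of linearly independent columns: 3.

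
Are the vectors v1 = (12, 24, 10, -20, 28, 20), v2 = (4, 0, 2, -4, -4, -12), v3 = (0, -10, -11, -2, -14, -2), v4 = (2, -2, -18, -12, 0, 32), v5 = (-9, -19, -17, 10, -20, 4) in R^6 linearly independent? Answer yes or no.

no

Form the matrix with these vectors as rows and row reduce.
R2 ← R2 − (1/3)·R1: [0, -8, -4/3, 8/3, -40/3, -56/3]
R4 ← R4 − (1/6)·R1: [0, -6, -59/3, -26/3, -14/3, 86/3]
R5 ← R5 + (3/4)·R1: [0, -1, -19/2, -5, 1, 19]
R3 ← R3 − (5/4)·R2: [0, 0, -28/3, -16/3, 8/3, 64/3]
R4 ← R4 − (3/4)·R2: [0, 0, -56/3, -32/3, 16/3, 128/3]
R5 ← R5 − (1/8)·R2: [0, 0, -28/3, -16/3, 8/3, 64/3]
R4 ← R4 − (2)·R3: [0, 0, 0, 0, 0, 0]
R5 ← R5 − R3: [0, 0, 0, 0, 0, 0]
3 nonzero rows, so the 5 vectors span a space of dimension 3.
Since 3 < 5, the vectors are linearly dependent.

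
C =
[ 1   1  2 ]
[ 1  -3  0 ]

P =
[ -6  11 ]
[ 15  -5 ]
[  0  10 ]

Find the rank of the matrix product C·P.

2

First compute CP:
[[  9,  26],
 [-51,  26]]
Now row reduce the product.
R2 ← R2 + (17/3)·R1: [0, 520/3]
2 nonzero rows, so rank(CP) = 2.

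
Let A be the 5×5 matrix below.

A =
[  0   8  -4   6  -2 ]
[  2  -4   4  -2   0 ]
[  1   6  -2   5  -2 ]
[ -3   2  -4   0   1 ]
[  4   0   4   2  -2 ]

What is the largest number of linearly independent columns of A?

Row reduce to echelon form.
Swap R1 ↔ R2
R3 ← R3 − (1/2)·R1: [0, 8, -4, 6, -2]
R4 ← R4 + (3/2)·R1: [0, -4, 2, -3, 1]
R5 ← R5 − (2)·R1: [0, 8, -4, 6, -2]
R3 ← R3 − R2: [0, 0, 0, 0, 0]
R4 ← R4 + (1/2)·R2: [0, 0, 0, 0, 0]
R5 ← R5 − R2: [0, 0, 0, 0, 0]
Echelon form has 2 nonzero rows, so rank(A) = 2.
The rank gives the maximum number of linearly independent columns: 2.

2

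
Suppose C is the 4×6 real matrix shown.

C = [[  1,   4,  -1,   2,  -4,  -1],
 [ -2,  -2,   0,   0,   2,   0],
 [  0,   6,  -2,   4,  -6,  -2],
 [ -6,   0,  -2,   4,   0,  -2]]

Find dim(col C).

Row reduce to echelon form.
R2 ← R2 + (2)·R1: [0, 6, -2, 4, -6, -2]
R4 ← R4 + (6)·R1: [0, 24, -8, 16, -24, -8]
R3 ← R3 − R2: [0, 0, 0, 0, 0, 0]
R4 ← R4 − (4)·R2: [0, 0, 0, 0, 0, 0]
Echelon form has 2 nonzero rows, so rank(C) = 2.
The column space has dimension equal to the rank: 2.

2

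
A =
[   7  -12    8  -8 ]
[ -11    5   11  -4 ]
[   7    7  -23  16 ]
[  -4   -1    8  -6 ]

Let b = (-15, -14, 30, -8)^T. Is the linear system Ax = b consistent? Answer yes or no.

yes

Row reduce the augmented matrix [A | b].
R2 ← R2 + (11/7)·R1: [0, -97/7, 165/7, -116/7, -263/7]
R3 ← R3 − R1: [0, 19, -31, 24, 45]
R4 ← R4 + (4/7)·R1: [0, -55/7, 88/7, -74/7, -116/7]
R3 ← R3 + (133/97)·R2: [0, 0, 128/97, 124/97, -632/97]
R4 ← R4 − (55/97)·R2: [0, 0, -77/97, -114/97, 459/97]
R4 ← R4 + (77/128)·R3: [0, 0, 0, -13/32, 13/16]
The echelon form has 4 nonzero rows, and every pivot lies in the first 4 columns, so rank(A) = rank([A|b]) = 4.
The system is consistent.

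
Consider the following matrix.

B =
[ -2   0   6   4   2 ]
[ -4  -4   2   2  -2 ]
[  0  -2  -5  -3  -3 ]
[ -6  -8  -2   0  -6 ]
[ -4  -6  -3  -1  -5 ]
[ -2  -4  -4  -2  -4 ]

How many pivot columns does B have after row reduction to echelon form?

2

Row reduce to echelon form.
R2 ← R2 − (2)·R1: [0, -4, -10, -6, -6]
R4 ← R4 − (3)·R1: [0, -8, -20, -12, -12]
R5 ← R5 − (2)·R1: [0, -6, -15, -9, -9]
R6 ← R6 − R1: [0, -4, -10, -6, -6]
R3 ← R3 − (1/2)·R2: [0, 0, 0, 0, 0]
R4 ← R4 − (2)·R2: [0, 0, 0, 0, 0]
R5 ← R5 − (3/2)·R2: [0, 0, 0, 0, 0]
R6 ← R6 − R2: [0, 0, 0, 0, 0]
Echelon form has 2 nonzero rows, so rank(B) = 2.
Each nonzero row contributes one pivot column: 2 pivot columns.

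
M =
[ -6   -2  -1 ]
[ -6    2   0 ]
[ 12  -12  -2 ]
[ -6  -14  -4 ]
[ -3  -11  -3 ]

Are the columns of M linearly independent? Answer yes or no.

no

Row reduce M to echelon form.
R2 ← R2 − R1: [0, 4, 1]
R3 ← R3 + (2)·R1: [0, -16, -4]
R4 ← R4 − R1: [0, -12, -3]
R5 ← R5 − (1/2)·R1: [0, -10, -5/2]
R3 ← R3 + (4)·R2: [0, 0, 0]
R4 ← R4 + (3)·R2: [0, 0, 0]
R5 ← R5 + (5/2)·R2: [0, 0, 0]
2 pivots among 3 columns.
Only 2 < 3 pivot columns, so the columns are linearly dependent.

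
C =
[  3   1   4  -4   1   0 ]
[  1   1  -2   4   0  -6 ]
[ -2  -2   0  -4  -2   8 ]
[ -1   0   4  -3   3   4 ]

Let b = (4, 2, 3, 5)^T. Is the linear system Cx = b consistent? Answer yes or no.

Row reduce the augmented matrix [C | b].
R2 ← R2 − (1/3)·R1: [0, 2/3, -10/3, 16/3, -1/3, -6, 2/3]
R3 ← R3 + (2/3)·R1: [0, -4/3, 8/3, -20/3, -4/3, 8, 17/3]
R4 ← R4 + (1/3)·R1: [0, 1/3, 16/3, -13/3, 10/3, 4, 19/3]
R3 ← R3 + (2)·R2: [0, 0, -4, 4, -2, -4, 7]
R4 ← R4 − (1/2)·R2: [0, 0, 7, -7, 7/2, 7, 6]
R4 ← R4 + (7/4)·R3: [0, 0, 0, 0, 0, 0, 73/4]
The echelon form has 4 nonzero rows; the last pivot sits in the augmented column, so rank(C) = 3 but rank([C|b]) = 4.
Since the ranks differ, the system is inconsistent.

no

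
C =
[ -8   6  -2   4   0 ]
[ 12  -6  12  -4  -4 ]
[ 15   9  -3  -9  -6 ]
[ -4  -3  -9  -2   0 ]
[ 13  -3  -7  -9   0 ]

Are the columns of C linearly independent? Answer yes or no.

no

Row reduce C to echelon form.
R2 ← R2 + (3/2)·R1: [0, 3, 9, 2, -4]
R3 ← R3 + (15/8)·R1: [0, 81/4, -27/4, -3/2, -6]
R4 ← R4 − (1/2)·R1: [0, -6, -8, -4, 0]
R5 ← R5 + (13/8)·R1: [0, 27/4, -41/4, -5/2, 0]
R3 ← R3 − (27/4)·R2: [0, 0, -135/2, -15, 21]
R4 ← R4 + (2)·R2: [0, 0, 10, 0, -8]
R5 ← R5 − (9/4)·R2: [0, 0, -61/2, -7, 9]
R4 ← R4 + (4/27)·R3: [0, 0, 0, -20/9, -44/9]
R5 ← R5 − (61/135)·R3: [0, 0, 0, -2/9, -22/45]
R5 ← R5 − (1/10)·R4: [0, 0, 0, 0, 0]
4 pivots among 5 columns.
Only 4 < 5 pivot columns, so the columns are linearly dependent.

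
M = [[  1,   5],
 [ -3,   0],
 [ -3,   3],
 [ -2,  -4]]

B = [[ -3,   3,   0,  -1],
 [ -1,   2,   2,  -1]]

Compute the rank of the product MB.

2

First compute MB:
[[ -8,  13,  10,  -6],
 [  9,  -9,   0,   3],
 [  6,  -3,   6,   0],
 [ 10, -14,  -8,   6]]
Now row reduce the product.
R2 ← R2 + (9/8)·R1: [0, 45/8, 45/4, -15/4]
R3 ← R3 + (3/4)·R1: [0, 27/4, 27/2, -9/2]
R4 ← R4 + (5/4)·R1: [0, 9/4, 9/2, -3/2]
R3 ← R3 − (6/5)·R2: [0, 0, 0, 0]
R4 ← R4 − (2/5)·R2: [0, 0, 0, 0]
2 nonzero rows, so rank(MB) = 2.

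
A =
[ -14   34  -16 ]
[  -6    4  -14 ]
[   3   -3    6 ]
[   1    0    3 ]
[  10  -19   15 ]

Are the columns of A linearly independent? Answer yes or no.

yes

Row reduce A to echelon form.
R2 ← R2 − (3/7)·R1: [0, -74/7, -50/7]
R3 ← R3 + (3/14)·R1: [0, 30/7, 18/7]
R4 ← R4 + (1/14)·R1: [0, 17/7, 13/7]
R5 ← R5 + (5/7)·R1: [0, 37/7, 25/7]
R3 ← R3 + (15/37)·R2: [0, 0, -12/37]
R4 ← R4 + (17/74)·R2: [0, 0, 8/37]
R5 ← R5 + (1/2)·R2: [0, 0, 0]
R4 ← R4 + (2/3)·R3: [0, 0, 0]
3 pivots among 3 columns.
Every column is a pivot column, so the columns are linearly independent.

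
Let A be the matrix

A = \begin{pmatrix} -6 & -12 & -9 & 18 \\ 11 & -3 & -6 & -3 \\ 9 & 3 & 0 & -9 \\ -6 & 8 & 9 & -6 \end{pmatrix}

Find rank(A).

2

Row reduce to echelon form.
R2 ← R2 + (11/6)·R1: [0, -25, -45/2, 30]
R3 ← R3 + (3/2)·R1: [0, -15, -27/2, 18]
R4 ← R4 − R1: [0, 20, 18, -24]
R3 ← R3 − (3/5)·R2: [0, 0, 0, 0]
R4 ← R4 + (4/5)·R2: [0, 0, 0, 0]
Echelon form has 2 nonzero rows, so rank(A) = 2.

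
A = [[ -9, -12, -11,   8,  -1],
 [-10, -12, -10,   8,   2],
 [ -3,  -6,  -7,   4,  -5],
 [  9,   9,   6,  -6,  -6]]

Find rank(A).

2

Row reduce to echelon form.
R2 ← R2 − (10/9)·R1: [0, 4/3, 20/9, -8/9, 28/9]
R3 ← R3 − (1/3)·R1: [0, -2, -10/3, 4/3, -14/3]
R4 ← R4 + R1: [0, -3, -5, 2, -7]
R3 ← R3 + (3/2)·R2: [0, 0, 0, 0, 0]
R4 ← R4 + (9/4)·R2: [0, 0, 0, 0, 0]
Echelon form has 2 nonzero rows, so rank(A) = 2.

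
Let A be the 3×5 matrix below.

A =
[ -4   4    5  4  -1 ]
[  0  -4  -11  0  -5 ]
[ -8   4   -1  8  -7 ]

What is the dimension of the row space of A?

2

Row reduce to echelon form.
R3 ← R3 − (2)·R1: [0, -4, -11, 0, -5]
R3 ← R3 − R2: [0, 0, 0, 0, 0]
Echelon form has 2 nonzero rows, so rank(A) = 2.
The row space has dimension equal to the rank: 2.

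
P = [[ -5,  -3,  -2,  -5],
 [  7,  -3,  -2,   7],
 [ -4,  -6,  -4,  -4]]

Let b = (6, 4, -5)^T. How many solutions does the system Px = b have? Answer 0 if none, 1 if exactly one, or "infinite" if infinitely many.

0

Row reduce the augmented matrix [P | b].
R2 ← R2 + (7/5)·R1: [0, -36/5, -24/5, 0, 62/5]
R3 ← R3 − (4/5)·R1: [0, -18/5, -12/5, 0, -49/5]
R3 ← R3 − (1/2)·R2: [0, 0, 0, 0, -16]
The echelon form has 3 nonzero rows; the last pivot sits in the augmented column, so rank(P) = 2 but rank([P|b]) = 3.
Since the ranks differ, the system is inconsistent.
It has no solutions.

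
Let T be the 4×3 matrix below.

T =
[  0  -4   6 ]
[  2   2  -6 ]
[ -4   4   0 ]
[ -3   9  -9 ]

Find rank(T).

2

Row reduce to echelon form.
Swap R1 ↔ R2
R3 ← R3 + (2)·R1: [0, 8, -12]
R4 ← R4 + (3/2)·R1: [0, 12, -18]
R3 ← R3 + (2)·R2: [0, 0, 0]
R4 ← R4 + (3)·R2: [0, 0, 0]
Echelon form has 2 nonzero rows, so rank(T) = 2.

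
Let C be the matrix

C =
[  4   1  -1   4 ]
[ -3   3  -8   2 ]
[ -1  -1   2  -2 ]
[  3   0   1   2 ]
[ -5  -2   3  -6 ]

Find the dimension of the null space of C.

Row reduce to echelon form.
R2 ← R2 + (3/4)·R1: [0, 15/4, -35/4, 5]
R3 ← R3 + (1/4)·R1: [0, -3/4, 7/4, -1]
R4 ← R4 − (3/4)·R1: [0, -3/4, 7/4, -1]
R5 ← R5 + (5/4)·R1: [0, -3/4, 7/4, -1]
R3 ← R3 + (1/5)·R2: [0, 0, 0, 0]
R4 ← R4 + (1/5)·R2: [0, 0, 0, 0]
R5 ← R5 + (1/5)·R2: [0, 0, 0, 0]
2 nonzero rows, so rank(C) = 2.
C has 4 columns; by rank–nullity, nullity = 4 − 2 = 2.

2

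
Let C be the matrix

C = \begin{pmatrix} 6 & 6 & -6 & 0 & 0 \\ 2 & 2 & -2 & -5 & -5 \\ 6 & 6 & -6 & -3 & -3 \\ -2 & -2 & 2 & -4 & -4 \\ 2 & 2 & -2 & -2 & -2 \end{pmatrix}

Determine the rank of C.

Row reduce to echelon form.
R2 ← R2 − (1/3)·R1: [0, 0, 0, -5, -5]
R3 ← R3 − R1: [0, 0, 0, -3, -3]
R4 ← R4 + (1/3)·R1: [0, 0, 0, -4, -4]
R5 ← R5 − (1/3)·R1: [0, 0, 0, -2, -2]
R3 ← R3 − (3/5)·R2: [0, 0, 0, 0, 0]
R4 ← R4 − (4/5)·R2: [0, 0, 0, 0, 0]
R5 ← R5 − (2/5)·R2: [0, 0, 0, 0, 0]
Echelon form has 2 nonzero rows, so rank(C) = 2.

2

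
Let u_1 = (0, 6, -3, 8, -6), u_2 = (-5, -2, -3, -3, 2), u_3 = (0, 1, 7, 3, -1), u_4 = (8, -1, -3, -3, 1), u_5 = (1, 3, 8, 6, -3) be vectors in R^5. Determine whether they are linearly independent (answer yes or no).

no

Form the matrix with these vectors as rows and row reduce.
Swap R1 ↔ R2
R4 ← R4 + (8/5)·R1: [0, -21/5, -39/5, -39/5, 21/5]
R5 ← R5 + (1/5)·R1: [0, 13/5, 37/5, 27/5, -13/5]
R3 ← R3 − (1/6)·R2: [0, 0, 15/2, 5/3, 0]
R4 ← R4 + (7/10)·R2: [0, 0, -99/10, -11/5, 0]
R5 ← R5 − (13/30)·R2: [0, 0, 87/10, 29/15, 0]
R4 ← R4 + (33/25)·R3: [0, 0, 0, 0, 0]
R5 ← R5 − (29/25)·R3: [0, 0, 0, 0, 0]
3 nonzero rows, so the 5 vectors span a space of dimension 3.
Since 3 < 5, the vectors are linearly dependent.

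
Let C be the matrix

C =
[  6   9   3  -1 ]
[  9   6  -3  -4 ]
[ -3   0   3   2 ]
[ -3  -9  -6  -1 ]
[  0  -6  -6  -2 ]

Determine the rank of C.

Row reduce to echelon form.
R2 ← R2 − (3/2)·R1: [0, -15/2, -15/2, -5/2]
R3 ← R3 + (1/2)·R1: [0, 9/2, 9/2, 3/2]
R4 ← R4 + (1/2)·R1: [0, -9/2, -9/2, -3/2]
R3 ← R3 + (3/5)·R2: [0, 0, 0, 0]
R4 ← R4 − (3/5)·R2: [0, 0, 0, 0]
R5 ← R5 − (4/5)·R2: [0, 0, 0, 0]
Echelon form has 2 nonzero rows, so rank(C) = 2.

2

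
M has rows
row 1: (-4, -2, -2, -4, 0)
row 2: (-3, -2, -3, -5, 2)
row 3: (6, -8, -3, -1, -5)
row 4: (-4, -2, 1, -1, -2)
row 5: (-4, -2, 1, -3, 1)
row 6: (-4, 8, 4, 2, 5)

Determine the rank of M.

5

Row reduce to echelon form.
R2 ← R2 − (3/4)·R1: [0, -1/2, -3/2, -2, 2]
R3 ← R3 + (3/2)·R1: [0, -11, -6, -7, -5]
R4 ← R4 − R1: [0, 0, 3, 3, -2]
R5 ← R5 − R1: [0, 0, 3, 1, 1]
R6 ← R6 − R1: [0, 10, 6, 6, 5]
R3 ← R3 − (22)·R2: [0, 0, 27, 37, -49]
R6 ← R6 + (20)·R2: [0, 0, -24, -34, 45]
R4 ← R4 − (1/9)·R3: [0, 0, 0, -10/9, 31/9]
R5 ← R5 − (1/9)·R3: [0, 0, 0, -28/9, 58/9]
R6 ← R6 + (8/9)·R3: [0, 0, 0, -10/9, 13/9]
R5 ← R5 − (14/5)·R4: [0, 0, 0, 0, -16/5]
R6 ← R6 − R4: [0, 0, 0, 0, -2]
R6 ← R6 − (5/8)·R5: [0, 0, 0, 0, 0]
Echelon form has 5 nonzero rows, so rank(M) = 5.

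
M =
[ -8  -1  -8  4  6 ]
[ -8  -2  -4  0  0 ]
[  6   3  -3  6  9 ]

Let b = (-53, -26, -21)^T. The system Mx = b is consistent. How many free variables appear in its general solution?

Row reduce the augmented matrix [M | b].
R2 ← R2 − R1: [0, -1, 4, -4, -6, 27]
R3 ← R3 + (3/4)·R1: [0, 9/4, -9, 9, 27/2, -243/4]
R3 ← R3 + (9/4)·R2: [0, 0, 0, 0, 0, 0]
The echelon form has 2 nonzero rows, and every pivot lies in the first 5 columns, so rank(M) = rank([M|b]) = 2.
The system is consistent.
Free variables = (unknowns) − (rank) = 5 − 2 = 3.

3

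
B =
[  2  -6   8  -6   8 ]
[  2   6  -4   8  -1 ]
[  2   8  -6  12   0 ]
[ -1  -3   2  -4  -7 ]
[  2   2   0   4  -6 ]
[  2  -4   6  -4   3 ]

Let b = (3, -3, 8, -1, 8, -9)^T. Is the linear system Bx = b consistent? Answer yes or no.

Row reduce the augmented matrix [B | b].
R2 ← R2 − R1: [0, 12, -12, 14, -9, -6]
R3 ← R3 − R1: [0, 14, -14, 18, -8, 5]
R4 ← R4 + (1/2)·R1: [0, -6, 6, -7, -3, 1/2]
R5 ← R5 − R1: [0, 8, -8, 10, -14, 5]
R6 ← R6 − R1: [0, 2, -2, 2, -5, -12]
R3 ← R3 − (7/6)·R2: [0, 0, 0, 5/3, 5/2, 12]
R4 ← R4 + (1/2)·R2: [0, 0, 0, 0, -15/2, -5/2]
R5 ← R5 − (2/3)·R2: [0, 0, 0, 2/3, -8, 9]
R6 ← R6 − (1/6)·R2: [0, 0, 0, -1/3, -7/2, -11]
R5 ← R5 − (2/5)·R3: [0, 0, 0, 0, -9, 21/5]
R6 ← R6 + (1/5)·R3: [0, 0, 0, 0, -3, -43/5]
R5 ← R5 − (6/5)·R4: [0, 0, 0, 0, 0, 36/5]
R6 ← R6 − (2/5)·R4: [0, 0, 0, 0, 0, -38/5]
R6 ← R6 + (19/18)·R5: [0, 0, 0, 0, 0, 0]
The echelon form has 5 nonzero rows; the last pivot sits in the augmented column, so rank(B) = 4 but rank([B|b]) = 5.
Since the ranks differ, the system is inconsistent.

no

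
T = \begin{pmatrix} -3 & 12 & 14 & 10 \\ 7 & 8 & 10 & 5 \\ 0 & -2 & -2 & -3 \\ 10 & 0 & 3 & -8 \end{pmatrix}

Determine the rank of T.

Row reduce to echelon form.
R2 ← R2 + (7/3)·R1: [0, 36, 128/3, 85/3]
R4 ← R4 + (10/3)·R1: [0, 40, 149/3, 76/3]
R3 ← R3 + (1/18)·R2: [0, 0, 10/27, -77/54]
R4 ← R4 − (10/9)·R2: [0, 0, 61/27, -166/27]
R4 ← R4 − (61/10)·R3: [0, 0, 0, 51/20]
Echelon form has 4 nonzero rows, so rank(T) = 4.

4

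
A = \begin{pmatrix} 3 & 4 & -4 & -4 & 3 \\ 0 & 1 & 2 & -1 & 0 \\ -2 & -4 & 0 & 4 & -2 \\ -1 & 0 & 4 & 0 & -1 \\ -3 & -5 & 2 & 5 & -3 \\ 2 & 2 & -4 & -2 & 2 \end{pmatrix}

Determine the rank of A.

2

Row reduce to echelon form.
R3 ← R3 + (2/3)·R1: [0, -4/3, -8/3, 4/3, 0]
R4 ← R4 + (1/3)·R1: [0, 4/3, 8/3, -4/3, 0]
R5 ← R5 + R1: [0, -1, -2, 1, 0]
R6 ← R6 − (2/3)·R1: [0, -2/3, -4/3, 2/3, 0]
R3 ← R3 + (4/3)·R2: [0, 0, 0, 0, 0]
R4 ← R4 − (4/3)·R2: [0, 0, 0, 0, 0]
R5 ← R5 + R2: [0, 0, 0, 0, 0]
R6 ← R6 + (2/3)·R2: [0, 0, 0, 0, 0]
Echelon form has 2 nonzero rows, so rank(A) = 2.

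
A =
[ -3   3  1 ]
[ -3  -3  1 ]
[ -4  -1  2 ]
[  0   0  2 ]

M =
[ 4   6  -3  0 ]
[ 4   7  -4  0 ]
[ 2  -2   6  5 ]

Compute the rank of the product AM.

First compute AM:
[[  2,   1,   3,   5],
 [-22, -41,  27,   5],
 [-16, -35,  28,  10],
 [  4,  -4,  12,  10]]
Now row reduce the product.
R2 ← R2 + (11)·R1: [0, -30, 60, 60]
R3 ← R3 + (8)·R1: [0, -27, 52, 50]
R4 ← R4 − (2)·R1: [0, -6, 6, 0]
R3 ← R3 − (9/10)·R2: [0, 0, -2, -4]
R4 ← R4 − (1/5)·R2: [0, 0, -6, -12]
R4 ← R4 − (3)·R3: [0, 0, 0, 0]
3 nonzero rows, so rank(AM) = 3.

3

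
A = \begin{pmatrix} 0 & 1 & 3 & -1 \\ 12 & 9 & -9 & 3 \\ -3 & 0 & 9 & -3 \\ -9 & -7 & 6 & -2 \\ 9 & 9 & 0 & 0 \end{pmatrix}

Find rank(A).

Row reduce to echelon form.
Swap R1 ↔ R2
R3 ← R3 + (1/4)·R1: [0, 9/4, 27/4, -9/4]
R4 ← R4 + (3/4)·R1: [0, -1/4, -3/4, 1/4]
R5 ← R5 − (3/4)·R1: [0, 9/4, 27/4, -9/4]
R3 ← R3 − (9/4)·R2: [0, 0, 0, 0]
R4 ← R4 + (1/4)·R2: [0, 0, 0, 0]
R5 ← R5 − (9/4)·R2: [0, 0, 0, 0]
Echelon form has 2 nonzero rows, so rank(A) = 2.

2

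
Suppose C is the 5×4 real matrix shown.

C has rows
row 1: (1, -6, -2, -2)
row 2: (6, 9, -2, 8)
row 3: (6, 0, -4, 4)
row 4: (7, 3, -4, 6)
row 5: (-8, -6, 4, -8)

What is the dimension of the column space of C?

2

Row reduce to echelon form.
R2 ← R2 − (6)·R1: [0, 45, 10, 20]
R3 ← R3 − (6)·R1: [0, 36, 8, 16]
R4 ← R4 − (7)·R1: [0, 45, 10, 20]
R5 ← R5 + (8)·R1: [0, -54, -12, -24]
R3 ← R3 − (4/5)·R2: [0, 0, 0, 0]
R4 ← R4 − R2: [0, 0, 0, 0]
R5 ← R5 + (6/5)·R2: [0, 0, 0, 0]
Echelon form has 2 nonzero rows, so rank(C) = 2.
The column space has dimension equal to the rank: 2.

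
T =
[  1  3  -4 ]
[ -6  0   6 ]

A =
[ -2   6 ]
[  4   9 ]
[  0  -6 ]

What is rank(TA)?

First compute TA:
[[ 10,  57],
 [ 12, -72]]
Now row reduce the product.
R2 ← R2 − (6/5)·R1: [0, -702/5]
2 nonzero rows, so rank(TA) = 2.

2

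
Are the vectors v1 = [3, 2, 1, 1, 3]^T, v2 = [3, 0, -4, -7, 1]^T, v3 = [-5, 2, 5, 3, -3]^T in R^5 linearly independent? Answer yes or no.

Form the matrix with these vectors as rows and row reduce.
R2 ← R2 − R1: [0, -2, -5, -8, -2]
R3 ← R3 + (5/3)·R1: [0, 16/3, 20/3, 14/3, 2]
R3 ← R3 + (8/3)·R2: [0, 0, -20/3, -50/3, -10/3]
3 nonzero rows, so the 3 vectors span a space of dimension 3.
Since 3 = 3, the vectors are linearly independent.

yes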